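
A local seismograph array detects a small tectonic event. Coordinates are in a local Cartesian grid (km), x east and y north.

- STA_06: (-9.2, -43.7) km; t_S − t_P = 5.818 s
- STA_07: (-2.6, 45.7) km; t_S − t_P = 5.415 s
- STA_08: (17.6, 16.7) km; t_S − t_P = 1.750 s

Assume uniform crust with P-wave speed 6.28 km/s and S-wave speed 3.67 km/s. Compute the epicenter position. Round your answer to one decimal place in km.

15.4 km east, 1.4 km north

Distance from S−P lag: d = Δt · v_P v_S / (v_P − v_S) = Δt · (6.28·3.67)/(6.28−3.67) ≈ 8.8305·Δt.
So d_STA_06 = 51.38, d_STA_07 = 47.82, d_STA_08 = 15.45 km.
Circle about each station: (x + 9.2)² + (y + 43.7)² = 51.38²; (x + 2.6)² + (y − 45.7)² = 47.82²; (x − 17.6)² + (y − 16.7)² = 15.45².
Subtracting the STA_06 equation from the STA_07 and STA_08 equations removes the quadratic terms:
13.2 x + 178.8 y = 454.07
53.6 x + 120.8 y = 995.52
Solving the 2×2 system: x ≈ 15.4, y ≈ 1.4 km.
Check against STA_06 (with the unrounded x, y): √((x + 9.2)²+(y + 43.7)²) = 51.38 ≈ 51.38 km. ✓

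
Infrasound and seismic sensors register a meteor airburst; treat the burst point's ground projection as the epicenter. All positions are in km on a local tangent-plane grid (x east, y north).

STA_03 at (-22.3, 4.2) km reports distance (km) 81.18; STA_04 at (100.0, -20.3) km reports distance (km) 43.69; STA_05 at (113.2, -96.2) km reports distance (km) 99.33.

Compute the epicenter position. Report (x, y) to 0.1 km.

(56.7, -14.5)

Circle about each station: (x + 22.3)² + (y − 4.2)² = 81.18²; (x − 100.0)² + (y + 20.3)² = 43.69²; (x − 113.2)² + (y + 96.2)² = 99.33².
Subtracting the STA_03 equation from the STA_04 and STA_05 equations removes the quadratic terms:
244.6 x − 49.0 y = 14578.54
271.0 x − 200.8 y = 18277.49
Solving the 2×2 system: x ≈ 56.7, y ≈ -14.5 km.
Check against STA_03 (with the unrounded x, y): √((x + 22.3)²+(y − 4.2)²) = 81.18 ≈ 81.18 km. ✓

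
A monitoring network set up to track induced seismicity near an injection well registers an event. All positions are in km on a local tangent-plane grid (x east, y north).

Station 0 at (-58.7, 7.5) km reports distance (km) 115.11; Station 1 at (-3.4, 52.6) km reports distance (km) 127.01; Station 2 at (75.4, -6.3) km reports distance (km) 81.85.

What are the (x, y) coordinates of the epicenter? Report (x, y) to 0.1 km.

Circle about each station: (x + 58.7)² + (y − 7.5)² = 115.11²; (x + 3.4)² + (y − 52.6)² = 127.01²; (x − 75.4)² + (y + 6.3)² = 81.85².
Subtracting pairs of circle equations eliminates x²+y² and gives linear equations (the radical axes):
110.6 x + 90.2 y = -3604.85
268.2 x − 27.6 y = 8773.80
Solving the 2×2 system: x ≈ 25.4, y ≈ -71.1 km.

25.4 km east, -71.1 km north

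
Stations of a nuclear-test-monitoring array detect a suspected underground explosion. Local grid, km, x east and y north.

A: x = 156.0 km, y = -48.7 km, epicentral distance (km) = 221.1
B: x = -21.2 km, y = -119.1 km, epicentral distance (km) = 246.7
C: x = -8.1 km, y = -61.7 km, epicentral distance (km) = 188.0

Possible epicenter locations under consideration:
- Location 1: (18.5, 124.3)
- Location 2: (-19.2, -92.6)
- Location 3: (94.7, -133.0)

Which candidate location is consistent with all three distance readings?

Location 1

For each candidate, compare |candidate − station| to the reported distance:
Location 1: residuals A 0.1, B 0.1, C 0.1 → max 0.1 km
Location 2: residuals A 40.5, B 220.1, C 155.2 → max 220.1 km
Location 3: residuals A 116.9, B 130.0, C 62.9 → max 130.0 km
Only Location 1 has all residuals ≈ 0.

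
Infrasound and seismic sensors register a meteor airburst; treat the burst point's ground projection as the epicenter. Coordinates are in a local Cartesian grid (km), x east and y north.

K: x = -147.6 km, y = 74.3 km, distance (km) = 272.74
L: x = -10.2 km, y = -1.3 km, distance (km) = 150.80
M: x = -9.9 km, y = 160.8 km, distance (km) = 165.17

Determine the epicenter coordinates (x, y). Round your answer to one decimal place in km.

(125.0, 65.5)

Circle about each station: (x + 147.6)² + (y − 74.3)² = 272.74²; (x + 10.2)² + (y + 1.3)² = 150.80²; (x + 9.9)² + (y − 160.8)² = 165.17².
Subtracting the K equation from the L and M equations removes the quadratic terms:
274.8 x − 151.2 y = 24445.95
275.4 x + 173.0 y = 45754.38
Solving the 2×2 system: x ≈ 125.0, y ≈ 65.5 km.
Check against K (with the unrounded x, y): √((x + 147.6)²+(y − 74.3)²) = 272.74 ≈ 272.74 km. ✓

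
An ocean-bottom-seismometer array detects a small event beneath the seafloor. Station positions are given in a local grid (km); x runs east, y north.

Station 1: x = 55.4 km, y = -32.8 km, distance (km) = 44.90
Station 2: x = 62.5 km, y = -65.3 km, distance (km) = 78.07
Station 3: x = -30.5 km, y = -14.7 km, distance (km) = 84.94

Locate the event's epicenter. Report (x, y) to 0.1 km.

Circle about each station: (x − 55.4)² + (y + 32.8)² = 44.90²; (x − 62.5)² + (y + 65.3)² = 78.07²; (x + 30.5)² + (y + 14.7)² = 84.94².
Subtracting the Station 1 equation from the Station 2 and Station 3 equations removes the quadratic terms:
14.2 x − 65.0 y = -53.57
-171.8 x + 36.2 y = -8197.45
Solving the 2×2 system: x ≈ 50.2, y ≈ 11.8 km.

x ≈ 50.2 km, y ≈ 11.8 km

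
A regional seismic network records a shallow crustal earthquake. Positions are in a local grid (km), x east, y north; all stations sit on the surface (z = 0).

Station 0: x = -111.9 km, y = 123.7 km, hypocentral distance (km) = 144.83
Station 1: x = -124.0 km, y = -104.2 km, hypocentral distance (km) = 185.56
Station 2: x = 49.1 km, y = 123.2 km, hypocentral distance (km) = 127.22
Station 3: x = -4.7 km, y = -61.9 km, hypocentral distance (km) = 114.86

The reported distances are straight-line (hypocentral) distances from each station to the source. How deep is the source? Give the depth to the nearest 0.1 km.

Each station gives a sphere (x−x_i)² + (y−y_i)² + z² = d_i² (stations at z=0).
Subtracting the Station 0 sphere from Station 1 and Station 2: z² cancels, leaving linear equations in x and y:
-24.2 x − 455.8 y = -15046.44
322.0 x − 1.0 y = -5443.45
Solving: x ≈ -16.800, y ≈ 33.903 km (keep extra digits for the depth step; rounded: -16.8, 33.9).
Then from the Station 0 sphere: z² = 144.83² − (x + 111.9)² − (y − 123.7)² with x = -16.800, y = 33.903, so z ≈ 62.195 ≈ 62.2 km.

z ≈ 62.2 km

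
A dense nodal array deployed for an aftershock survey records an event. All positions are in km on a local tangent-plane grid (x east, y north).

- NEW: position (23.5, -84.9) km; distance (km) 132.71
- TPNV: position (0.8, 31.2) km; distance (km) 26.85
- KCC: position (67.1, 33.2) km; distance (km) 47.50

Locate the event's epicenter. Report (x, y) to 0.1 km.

Circle about each station: (x − 23.5)² + (y + 84.9)² = 132.71²; (x − 0.8)² + (y − 31.2)² = 26.85²; (x − 67.1)² + (y − 33.2)² = 47.50².
Subtracting the NEW equation from the TPNV and KCC equations removes the quadratic terms:
-45.4 x + 232.2 y = 10104.84
87.2 x + 236.2 y = 13200.08
Solving the 2×2 system: x ≈ 21.9, y ≈ 47.8 km.

21.9 km east, 47.8 km north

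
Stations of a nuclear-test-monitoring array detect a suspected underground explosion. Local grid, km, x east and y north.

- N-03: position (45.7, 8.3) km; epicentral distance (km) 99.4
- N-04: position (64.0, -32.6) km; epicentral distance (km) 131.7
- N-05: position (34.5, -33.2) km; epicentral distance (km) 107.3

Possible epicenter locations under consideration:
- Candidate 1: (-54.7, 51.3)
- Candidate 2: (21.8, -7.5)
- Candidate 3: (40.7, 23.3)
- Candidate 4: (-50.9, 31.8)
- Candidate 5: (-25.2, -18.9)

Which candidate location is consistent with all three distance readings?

Candidate 4

For each candidate, compare |candidate − station| to the reported distance:
Candidate 1: residuals N-03 9.8, N-04 13.7, N-05 15.6 → max 15.6 km
Candidate 2: residuals N-03 70.7, N-04 82.6, N-05 78.6 → max 82.6 km
Candidate 3: residuals N-03 83.6, N-04 71.1, N-05 50.5 → max 83.6 km
Candidate 4: residuals N-03 0.0, N-04 0.0, N-05 0.0 → max 0.0 km
Candidate 5: residuals N-03 23.5, N-04 41.5, N-05 45.9 → max 45.9 km
Only Candidate 4 has all residuals ≈ 0.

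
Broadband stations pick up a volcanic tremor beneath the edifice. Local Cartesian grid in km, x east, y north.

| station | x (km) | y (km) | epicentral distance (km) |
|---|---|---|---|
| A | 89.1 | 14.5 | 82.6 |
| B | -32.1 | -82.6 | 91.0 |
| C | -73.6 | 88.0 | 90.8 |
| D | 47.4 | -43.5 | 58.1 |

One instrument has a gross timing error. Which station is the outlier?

Solve using three stations at a time. Using A, B, D (subtract circle equations pairwise → linear system) gives (x, y) ≈ (7.9, -0.8).
Distances from that point to each station vs reported:
  A: calculated 82.6 vs reported 82.6 → residual 0.0 km
  B: calculated 91.0 vs reported 91.0 → residual 0.0 km
  C: calculated 120.5 vs reported 90.8 → residual 29.7 km
  D: calculated 58.2 vs reported 58.1 → residual 0.1 km
A, B, D are mutually consistent (residuals ≈ 0); C is off by 29.7 km.

C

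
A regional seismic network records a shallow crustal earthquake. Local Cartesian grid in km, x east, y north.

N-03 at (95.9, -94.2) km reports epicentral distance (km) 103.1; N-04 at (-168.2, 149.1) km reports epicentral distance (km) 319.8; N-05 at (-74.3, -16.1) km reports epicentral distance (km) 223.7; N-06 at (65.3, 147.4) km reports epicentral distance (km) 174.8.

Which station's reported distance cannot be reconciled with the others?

Solve using three stations at a time. Using N-03, N-05, N-06 (subtract circle equations pairwise → linear system) gives (x, y) ≈ (149.2, -6.0).
Distances from that point to each station vs reported:
  N-03: calculated 103.1 vs reported 103.1 → residual 0.0 km
  N-04: calculated 353.2 vs reported 319.8 → residual 33.4 km
  N-05: calculated 223.7 vs reported 223.7 → residual 0.0 km
  N-06: calculated 174.8 vs reported 174.8 → residual 0.0 km
N-03, N-05, N-06 are mutually consistent (residuals ≈ 0); N-04 is off by 33.4 km.

N-04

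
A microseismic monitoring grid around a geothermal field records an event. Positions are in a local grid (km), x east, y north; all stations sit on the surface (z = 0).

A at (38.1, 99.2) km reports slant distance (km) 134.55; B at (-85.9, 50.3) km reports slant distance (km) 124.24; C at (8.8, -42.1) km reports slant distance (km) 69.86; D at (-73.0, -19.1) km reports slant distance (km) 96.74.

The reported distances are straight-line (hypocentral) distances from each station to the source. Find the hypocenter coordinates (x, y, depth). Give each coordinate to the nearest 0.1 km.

x ≈ 0.1 km, y ≈ -13.4 km, depth ≈ 63.1 km

Each station gives a sphere (x−x_i)² + (y−y_i)² + z² = d_i² (stations at z=0).
Subtracting the A sphere from B and C: z² cancels, leaving linear equations in x and y:
-248.0 x − 97.8 y = 1284.77
-58.6 x − 282.6 y = 3780.88
Solving: x ≈ 0.104, y ≈ -13.400 km (keep extra digits for the depth step; rounded: 0.1, -13.4).
Then from the A sphere: z² = 134.55² − (x − 38.1)² − (y − 99.2)² with x = 0.104, y = -13.400, so z ≈ 63.097 ≈ 63.1 km.
Check against D (with the unrounded solution): distance 96.74 ≈ 96.74 km. ✓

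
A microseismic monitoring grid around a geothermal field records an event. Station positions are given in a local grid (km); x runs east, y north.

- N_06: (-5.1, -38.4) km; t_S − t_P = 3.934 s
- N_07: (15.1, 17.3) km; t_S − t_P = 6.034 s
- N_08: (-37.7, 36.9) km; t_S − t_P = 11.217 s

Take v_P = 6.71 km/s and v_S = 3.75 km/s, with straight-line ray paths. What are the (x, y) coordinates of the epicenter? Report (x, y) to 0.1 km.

x ≈ 27.8 km, y ≈ -32.4 km

Distance from S−P lag: d = Δt · v_P v_S / (v_P − v_S) = Δt · (6.71·3.75)/(6.71−3.75) ≈ 8.5008·Δt.
So d_N_06 = 33.44, d_N_07 = 51.29, d_N_08 = 95.35 km.
Circle about each station: (x + 5.1)² + (y + 38.4)² = 33.44²; (x − 15.1)² + (y − 17.3)² = 51.29²; (x + 37.7)² + (y − 36.9)² = 95.35².
Subtracting pairs of circle equations eliminates x²+y² and gives linear equations (the radical axes):
40.4 x + 111.4 y = -2485.70
-65.2 x + 150.6 y = -6691.06
Solving the 2×2 system: x ≈ 27.8, y ≈ -32.4 km.
Check against N_06 (with the unrounded x, y): √((x + 5.1)²+(y + 38.4)²) = 33.44 ≈ 33.44 km. ✓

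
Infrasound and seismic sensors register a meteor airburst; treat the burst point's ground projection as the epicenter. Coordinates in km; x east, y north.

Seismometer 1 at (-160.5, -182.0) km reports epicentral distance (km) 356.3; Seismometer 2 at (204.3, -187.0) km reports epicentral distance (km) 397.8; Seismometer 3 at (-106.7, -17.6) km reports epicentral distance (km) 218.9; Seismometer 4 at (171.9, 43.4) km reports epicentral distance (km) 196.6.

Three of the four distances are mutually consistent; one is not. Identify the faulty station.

Seismometer 1

Solve using three stations at a time. Using Seismometer 2, Seismometer 3, Seismometer 4 (subtract circle equations pairwise → linear system) gives (x, y) ≈ (16.2, 163.6).
Distances from that point to each station vs reported:
  Seismometer 1: calculated 388.1 vs reported 356.3 → residual 31.8 km
  Seismometer 2: calculated 397.8 vs reported 397.8 → residual 0.0 km
  Seismometer 3: calculated 218.9 vs reported 218.9 → residual 0.0 km
  Seismometer 4: calculated 196.6 vs reported 196.6 → residual 0.0 km
Seismometer 2, Seismometer 3, Seismometer 4 are mutually consistent (residuals ≈ 0); Seismometer 1 is off by 31.8 km.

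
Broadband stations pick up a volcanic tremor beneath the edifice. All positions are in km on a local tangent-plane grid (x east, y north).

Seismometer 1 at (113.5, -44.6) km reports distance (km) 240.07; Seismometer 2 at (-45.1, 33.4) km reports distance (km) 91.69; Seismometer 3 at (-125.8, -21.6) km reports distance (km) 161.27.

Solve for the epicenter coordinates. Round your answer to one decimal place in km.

Circle about each station: (x − 113.5)² + (y + 44.6)² = 240.07²; (x + 45.1)² + (y − 33.4)² = 91.69²; (x + 125.8)² + (y + 21.6)² = 161.27².
Subtracting the Seismometer 1 equation from the Seismometer 2 and Seismometer 3 equations removes the quadratic terms:
-317.2 x + 156.0 y = 37504.71
-478.6 x + 46.0 y = 33046.38
Solving the 2×2 system: x ≈ -57.1, y ≈ 124.3 km.

x ≈ -57.1 km, y ≈ 124.3 km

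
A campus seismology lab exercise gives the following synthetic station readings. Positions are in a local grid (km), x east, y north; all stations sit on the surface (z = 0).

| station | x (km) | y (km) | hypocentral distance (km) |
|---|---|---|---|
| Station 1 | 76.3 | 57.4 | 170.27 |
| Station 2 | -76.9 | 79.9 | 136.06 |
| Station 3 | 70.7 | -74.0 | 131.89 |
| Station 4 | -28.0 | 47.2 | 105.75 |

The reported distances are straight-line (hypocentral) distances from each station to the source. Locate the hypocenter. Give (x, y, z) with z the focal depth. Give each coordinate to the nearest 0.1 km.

(-51.5, -47.1, 41.7)

Each station gives a sphere (x−x_i)² + (y−y_i)² + z² = d_i² (stations at z=0).
Subtracting the Station 1 sphere from Station 2 and Station 3: z² cancels, leaving linear equations in x and y:
-306.4 x + 45.0 y = 13660.72
-11.2 x − 262.8 y = 12954.94
Solving: x ≈ -51.502, y ≈ -47.101 km (keep extra digits for the depth step; rounded: -51.5, -47.1).
Then from the Station 1 sphere: z² = 170.27² − (x − 76.3)² − (y − 57.4)² with x = -51.502, y = -47.101, so z ≈ 41.690 ≈ 41.7 km.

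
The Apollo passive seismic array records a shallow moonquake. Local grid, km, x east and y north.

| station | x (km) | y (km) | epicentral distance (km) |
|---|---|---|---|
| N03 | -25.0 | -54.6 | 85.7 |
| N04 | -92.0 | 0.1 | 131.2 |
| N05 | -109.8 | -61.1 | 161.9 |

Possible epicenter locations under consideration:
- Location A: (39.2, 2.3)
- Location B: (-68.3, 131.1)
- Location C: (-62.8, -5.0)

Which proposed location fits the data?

For each candidate, compare |candidate − station| to the reported distance:
Location A: residuals N03 0.1, N04 0.0, N05 0.0 → max 0.1 km
Location B: residuals N03 105.0, N04 1.9, N05 34.7 → max 105.0 km
Location C: residuals N03 23.3, N04 101.6, N05 88.7 → max 101.6 km
Only Location A has all residuals ≈ 0.

Location A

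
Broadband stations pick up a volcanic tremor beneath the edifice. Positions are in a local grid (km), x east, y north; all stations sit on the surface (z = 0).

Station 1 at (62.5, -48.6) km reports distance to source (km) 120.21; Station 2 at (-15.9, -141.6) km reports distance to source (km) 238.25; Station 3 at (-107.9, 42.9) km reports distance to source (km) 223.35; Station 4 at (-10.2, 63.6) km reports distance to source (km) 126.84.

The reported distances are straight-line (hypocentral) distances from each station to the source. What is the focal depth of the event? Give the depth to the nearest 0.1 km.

Each station gives a sphere (x−x_i)² + (y−y_i)² + z² = d_i² (stations at z=0).
Subtracting the Station 1 sphere from Station 2 and Station 3: z² cancels, leaving linear equations in x and y:
-156.8 x − 186.0 y = -28277.46
-340.8 x + 183.0 y = -28220.17
Solving: x ≈ 113.199, y ≈ 56.601 km (keep extra digits for the depth step; rounded: 113.2, 56.6).
Then from the Station 1 sphere: z² = 120.21² − (x − 62.5)² − (y + 48.6)² with x = 113.199, y = 56.601, so z ≈ 28.510 ≈ 28.5 km.

z ≈ 28.5 km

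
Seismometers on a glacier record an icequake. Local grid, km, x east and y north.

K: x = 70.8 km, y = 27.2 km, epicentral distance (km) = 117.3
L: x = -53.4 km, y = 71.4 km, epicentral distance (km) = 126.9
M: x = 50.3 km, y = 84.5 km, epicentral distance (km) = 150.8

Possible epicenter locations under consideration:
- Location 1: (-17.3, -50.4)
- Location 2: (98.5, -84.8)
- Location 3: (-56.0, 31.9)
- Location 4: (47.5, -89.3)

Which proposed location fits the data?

For each candidate, compare |candidate − station| to the reported distance:
Location 1: residuals K 0.1, L 0.1, M 0.1 → max 0.1 km
Location 2: residuals K 1.9, L 91.0, M 25.2 → max 91.0 km
Location 3: residuals K 9.6, L 87.3, M 32.2 → max 87.3 km
Location 4: residuals K 1.5, L 62.9, M 23.0 → max 62.9 km
Only Location 1 has all residuals ≈ 0.

Location 1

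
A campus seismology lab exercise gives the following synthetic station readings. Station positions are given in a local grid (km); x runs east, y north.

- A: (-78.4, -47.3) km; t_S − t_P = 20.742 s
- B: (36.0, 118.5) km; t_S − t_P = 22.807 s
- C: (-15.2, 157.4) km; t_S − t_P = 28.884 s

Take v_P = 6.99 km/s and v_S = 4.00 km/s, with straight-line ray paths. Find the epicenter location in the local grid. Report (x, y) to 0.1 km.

(112.7, -80.5)

Distance from S−P lag: d = Δt · v_P v_S / (v_P − v_S) = Δt · (6.99·4.00)/(6.99−4.00) ≈ 9.3512·Δt.
So d_A = 193.96, d_B = 213.27, d_C = 270.10 km.
Circle about each station: (x + 78.4)² + (y + 47.3)² = 193.96²; (x − 36.0)² + (y − 118.5)² = 213.27²; (x + 15.2)² + (y − 157.4)² = 270.10².
Subtracting pairs of circle equations eliminates x²+y² and gives linear equations (the radical axes):
228.8 x + 331.6 y = -909.21
126.4 x + 409.4 y = -18711.58
Solving the 2×2 system: x ≈ 112.7, y ≈ -80.5 km.
Check against A (with the unrounded x, y): √((x + 78.4)²+(y + 47.3)²) = 193.95 ≈ 193.96 km. ✓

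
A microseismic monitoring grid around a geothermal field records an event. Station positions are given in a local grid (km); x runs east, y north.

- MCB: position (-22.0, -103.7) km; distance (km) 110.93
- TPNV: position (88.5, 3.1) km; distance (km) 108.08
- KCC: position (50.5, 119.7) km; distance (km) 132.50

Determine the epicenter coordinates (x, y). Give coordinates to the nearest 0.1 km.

Circle about each station: (x + 22.0)² + (y + 103.7)² = 110.93²; (x − 88.5)² + (y − 3.1)² = 108.08²; (x − 50.5)² + (y − 119.7)² = 132.50².
Subtracting pairs of circle equations eliminates x²+y² and gives linear equations (the radical axes):
221.0 x + 213.6 y = -2771.65
145.0 x + 446.8 y = 389.86
Solving the 2×2 system: x ≈ -19.5, y ≈ 7.2 km.

x ≈ -19.5 km, y ≈ 7.2 km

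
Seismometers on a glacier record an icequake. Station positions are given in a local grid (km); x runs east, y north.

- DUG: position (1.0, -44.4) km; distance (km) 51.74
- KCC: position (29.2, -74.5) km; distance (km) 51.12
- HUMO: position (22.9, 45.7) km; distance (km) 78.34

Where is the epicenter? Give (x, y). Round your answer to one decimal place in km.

(50.0, -27.8)

Circle about each station: (x − 1.0)² + (y + 44.4)² = 51.74²; (x − 29.2)² + (y + 74.5)² = 51.12²; (x − 22.9)² + (y − 45.7)² = 78.34².
Subtracting the DUG equation from the KCC and HUMO equations removes the quadratic terms:
56.4 x − 60.2 y = 4494.30
43.8 x + 180.2 y = -2819.59
Solving the 2×2 system: x ≈ 50.0, y ≈ -27.8 km.
Check against DUG (with the unrounded x, y): √((x − 1.0)²+(y + 44.4)²) = 51.74 ≈ 51.74 km. ✓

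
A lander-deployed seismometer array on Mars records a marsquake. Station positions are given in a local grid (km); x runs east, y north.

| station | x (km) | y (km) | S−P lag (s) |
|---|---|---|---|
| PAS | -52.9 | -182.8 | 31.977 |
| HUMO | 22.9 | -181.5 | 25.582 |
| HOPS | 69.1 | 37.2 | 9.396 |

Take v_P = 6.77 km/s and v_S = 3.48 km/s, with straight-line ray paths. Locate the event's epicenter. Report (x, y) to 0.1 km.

Distance from S−P lag: d = Δt · v_P v_S / (v_P − v_S) = Δt · (6.77·3.48)/(6.77−3.48) ≈ 7.1610·Δt.
So d_PAS = 228.99, d_HUMO = 183.19, d_HOPS = 67.28 km.
Circle about each station: (x + 52.9)² + (y + 182.8)² = 228.99²; (x − 22.9)² + (y + 181.5)² = 183.19²; (x − 69.1)² + (y − 37.2)² = 67.28².
Subtracting the PAS equation from the HUMO and HOPS equations removes the quadratic terms:
151.6 x + 2.6 y = 16130.25
244.0 x + 440.0 y = 17854.22
Solving the 2×2 system: x ≈ 106.7, y ≈ -18.6 km.
Check against PAS (with the unrounded x, y): √((x + 52.9)²+(y + 182.8)²) = 229.00 ≈ 228.99 km. ✓

x ≈ 106.7 km, y ≈ -18.6 km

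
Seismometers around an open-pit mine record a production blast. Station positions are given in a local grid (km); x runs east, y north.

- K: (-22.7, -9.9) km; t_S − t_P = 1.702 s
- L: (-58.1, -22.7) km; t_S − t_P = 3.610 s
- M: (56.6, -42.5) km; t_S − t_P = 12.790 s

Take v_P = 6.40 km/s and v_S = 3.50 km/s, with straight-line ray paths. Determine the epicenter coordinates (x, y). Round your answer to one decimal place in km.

x ≈ -35.4 km, y ≈ -6.5 km

Distance from S−P lag: d = Δt · v_P v_S / (v_P − v_S) = Δt · (6.40·3.50)/(6.40−3.50) ≈ 7.7241·Δt.
So d_K = 13.15, d_L = 27.88, d_M = 98.79 km.
Circle about each station: (x + 22.7)² + (y + 9.9)² = 13.15²; (x + 58.1)² + (y + 22.7)² = 27.88²; (x − 56.6)² + (y + 42.5)² = 98.79².
Subtracting the K equation from the L and M equations removes the quadratic terms:
-70.8 x − 25.6 y = 2673.23
158.6 x − 65.2 y = -5190.03
Solving the 2×2 system: x ≈ -35.4, y ≈ -6.5 km.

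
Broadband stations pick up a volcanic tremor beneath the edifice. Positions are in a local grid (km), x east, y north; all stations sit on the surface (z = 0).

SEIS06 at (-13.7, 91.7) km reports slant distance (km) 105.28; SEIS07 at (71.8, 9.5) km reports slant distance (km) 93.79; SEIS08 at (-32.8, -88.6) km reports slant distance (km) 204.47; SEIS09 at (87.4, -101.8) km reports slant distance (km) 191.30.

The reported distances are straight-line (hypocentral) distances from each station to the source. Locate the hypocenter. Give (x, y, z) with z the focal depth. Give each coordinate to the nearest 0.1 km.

Each station gives a sphere (x−x_i)² + (y−y_i)² + z² = d_i² (stations at z=0).
Subtracting the SEIS06 sphere from SEIS07 and SEIS08: z² cancels, leaving linear equations in x and y:
171.0 x − 164.4 y = -1063.78
-38.2 x − 360.6 y = -30394.88
Solving: x ≈ 67.900, y ≈ 77.097 km (keep extra digits for the depth step; rounded: 67.9, 77.1).
Then from the SEIS06 sphere: z² = 105.28² − (x + 13.7)² − (y − 91.7)² with x = 67.900, y = 77.097, so z ≈ 64.900 ≈ 64.9 km.

x ≈ 67.9 km, y ≈ 77.1 km, depth ≈ 64.9 km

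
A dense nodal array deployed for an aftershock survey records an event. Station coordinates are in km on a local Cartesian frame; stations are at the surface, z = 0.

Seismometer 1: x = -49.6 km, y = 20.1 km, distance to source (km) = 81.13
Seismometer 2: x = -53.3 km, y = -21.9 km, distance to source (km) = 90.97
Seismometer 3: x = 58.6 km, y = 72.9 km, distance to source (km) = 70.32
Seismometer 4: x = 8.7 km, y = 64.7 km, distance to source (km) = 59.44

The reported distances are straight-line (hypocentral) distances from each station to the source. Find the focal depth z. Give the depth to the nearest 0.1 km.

Each station gives a sphere (x−x_i)² + (y−y_i)² + z² = d_i² (stations at z=0).
Subtracting the Seismometer 1 sphere from Seismometer 2 and Seismometer 3: z² cancels, leaving linear equations in x and y:
-7.4 x − 84.0 y = -1237.13
216.4 x + 105.6 y = 7521.37
Solving: x ≈ 28.808, y ≈ 12.190 km (keep extra digits for the depth step; rounded: 28.8, 12.2).
Then from the Seismometer 1 sphere: z² = 81.13² − (x + 49.6)² − (y − 20.1)² with x = 28.808, y = 12.190, so z ≈ 19.279 ≈ 19.3 km.

depth ≈ 19.3 km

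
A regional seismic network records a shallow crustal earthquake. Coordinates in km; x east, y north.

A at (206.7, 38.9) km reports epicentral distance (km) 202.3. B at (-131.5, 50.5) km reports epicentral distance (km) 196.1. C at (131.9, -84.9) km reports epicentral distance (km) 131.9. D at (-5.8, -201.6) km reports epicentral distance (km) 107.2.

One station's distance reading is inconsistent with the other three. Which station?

A

Solve using three stations at a time. Using B, C, D (subtract circle equations pairwise → linear system) gives (x, y) ≈ (0.4, -94.6).
Distances from that point to each station vs reported:
  A: calculated 245.7 vs reported 202.3 → residual 43.4 km
  B: calculated 196.1 vs reported 196.1 → residual 0.0 km
  C: calculated 131.9 vs reported 131.9 → residual 0.0 km
  D: calculated 107.2 vs reported 107.2 → residual 0.0 km
B, C, D are mutually consistent (residuals ≈ 0); A is off by 43.4 km.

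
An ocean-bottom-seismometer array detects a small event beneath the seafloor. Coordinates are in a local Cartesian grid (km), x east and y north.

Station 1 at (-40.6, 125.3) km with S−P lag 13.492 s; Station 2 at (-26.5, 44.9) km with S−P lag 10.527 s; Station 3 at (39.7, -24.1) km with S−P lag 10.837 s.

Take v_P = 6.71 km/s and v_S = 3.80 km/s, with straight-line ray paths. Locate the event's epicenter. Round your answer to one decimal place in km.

Distance from S−P lag: d = Δt · v_P v_S / (v_P − v_S) = Δt · (6.71·3.80)/(6.71−3.80) ≈ 8.7622·Δt.
So d_Station 1 = 118.22, d_Station 2 = 92.24, d_Station 3 = 94.96 km.
Circle about each station: (x + 40.6)² + (y − 125.3)² = 118.22²; (x + 26.5)² + (y − 44.9)² = 92.24²; (x − 39.7)² + (y + 24.1)² = 94.96².
Subtracting the Station 1 equation from the Station 2 and Station 3 equations removes the quadratic terms:
28.2 x − 160.8 y = -9162.44
160.6 x − 298.8 y = -10232.98
Solving the 2×2 system: x ≈ 62.8, y ≈ 68.0 km.
Check against Station 1 (with the unrounded x, y): √((x + 40.6)²+(y − 125.3)²) = 118.20 ≈ 118.22 km. ✓

x ≈ 62.8 km, y ≈ 68.0 km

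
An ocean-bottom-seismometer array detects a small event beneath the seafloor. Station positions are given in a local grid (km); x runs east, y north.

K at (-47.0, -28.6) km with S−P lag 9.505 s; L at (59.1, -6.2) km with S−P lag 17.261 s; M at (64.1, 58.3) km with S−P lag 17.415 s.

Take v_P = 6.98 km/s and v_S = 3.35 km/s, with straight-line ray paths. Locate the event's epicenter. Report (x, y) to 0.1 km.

Distance from S−P lag: d = Δt · v_P v_S / (v_P − v_S) = Δt · (6.98·3.35)/(6.98−3.35) ≈ 6.4416·Δt.
So d_K = 61.23, d_L = 111.19, d_M = 112.18 km.
Circle about each station: (x + 47.0)² + (y + 28.6)² = 61.23²; (x − 59.1)² + (y + 6.2)² = 111.19²; (x − 64.1)² + (y − 58.3)² = 112.18².
Subtracting pairs of circle equations eliminates x²+y² and gives linear equations (the radical axes):
212.2 x + 44.8 y = -8109.81
222.2 x + 173.8 y = -4354.50
Solving the 2×2 system: x ≈ -45.1, y ≈ 32.6 km.

x ≈ -45.1 km, y ≈ 32.6 km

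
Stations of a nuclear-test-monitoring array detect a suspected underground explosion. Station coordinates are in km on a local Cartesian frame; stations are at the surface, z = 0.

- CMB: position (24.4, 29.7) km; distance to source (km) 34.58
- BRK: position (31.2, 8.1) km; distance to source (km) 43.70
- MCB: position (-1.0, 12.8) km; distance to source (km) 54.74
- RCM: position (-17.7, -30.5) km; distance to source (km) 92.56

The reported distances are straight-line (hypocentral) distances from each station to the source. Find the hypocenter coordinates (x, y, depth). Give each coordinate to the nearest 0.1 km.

x ≈ 36.0 km, y ≈ 38.0 km, depth ≈ 31.5 km

Each station gives a sphere (x−x_i)² + (y−y_i)² + z² = d_i² (stations at z=0).
Subtracting the CMB sphere from BRK and MCB: z² cancels, leaving linear equations in x and y:
13.6 x − 43.2 y = -1152.31
-50.8 x − 33.8 y = -3113.30
Solving: x ≈ 35.998, y ≈ 38.007 km (keep extra digits for the depth step; rounded: 36.0, 38.0).
Then from the CMB sphere: z² = 34.58² − (x − 24.4)² − (y − 29.7)² with x = 35.998, y = 38.007, so z ≈ 31.500 ≈ 31.5 km.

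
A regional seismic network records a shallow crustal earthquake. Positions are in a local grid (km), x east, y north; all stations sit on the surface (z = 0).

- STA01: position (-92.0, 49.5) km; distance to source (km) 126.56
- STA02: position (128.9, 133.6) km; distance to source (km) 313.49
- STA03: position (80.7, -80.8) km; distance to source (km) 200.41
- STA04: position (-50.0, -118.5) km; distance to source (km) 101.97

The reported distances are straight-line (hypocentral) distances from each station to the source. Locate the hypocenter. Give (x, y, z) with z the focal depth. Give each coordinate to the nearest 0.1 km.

Each station gives a sphere (x−x_i)² + (y−y_i)² + z² = d_i² (stations at z=0).
Subtracting the STA01 sphere from STA02 and STA03: z² cancels, leaving linear equations in x and y:
441.8 x + 168.2 y = -58708.63
345.4 x − 260.6 y = -22019.85
Solving: x ≈ -109.700, y ≈ -60.900 km (keep extra digits for the depth step; rounded: -109.7, -60.9).
Then from the STA01 sphere: z² = 126.56² − (x + 92.0)² − (y − 49.5)² with x = -109.700, y = -60.900, so z ≈ 59.296 ≈ 59.3 km.

(-109.7, -60.9, 59.3)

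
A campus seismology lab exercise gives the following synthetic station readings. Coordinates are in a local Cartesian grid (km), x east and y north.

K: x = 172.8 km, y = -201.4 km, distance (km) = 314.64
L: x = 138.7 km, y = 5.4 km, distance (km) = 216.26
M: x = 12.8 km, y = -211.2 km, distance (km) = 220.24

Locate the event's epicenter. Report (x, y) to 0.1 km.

Circle about each station: (x − 172.8)² + (y + 201.4)² = 314.64²; (x − 138.7)² + (y − 5.4)² = 216.26²; (x − 12.8)² + (y + 211.2)² = 220.24².
Subtracting pairs of circle equations eliminates x²+y² and gives linear equations (the radical axes):
-68.2 x + 413.6 y = 1074.99
-320.0 x − 19.6 y = 24840.15
Solving the 2×2 system: x ≈ -77.0, y ≈ -10.1 km.

(-77.0, -10.1)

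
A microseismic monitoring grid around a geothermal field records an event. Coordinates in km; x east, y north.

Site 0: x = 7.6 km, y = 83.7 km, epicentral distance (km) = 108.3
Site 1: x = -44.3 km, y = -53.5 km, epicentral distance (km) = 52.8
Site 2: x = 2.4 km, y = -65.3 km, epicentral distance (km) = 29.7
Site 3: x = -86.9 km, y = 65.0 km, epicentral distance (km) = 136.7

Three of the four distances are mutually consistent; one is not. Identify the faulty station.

Solve using three stations at a time. Using Site 1, Site 2, Site 3 (subtract circle equations pairwise → linear system) gives (x, y) ≈ (5.4, -35.8).
Distances from that point to each station vs reported:
  Site 0: calculated 119.5 vs reported 108.3 → residual 11.2 km
  Site 1: calculated 52.8 vs reported 52.8 → residual 0.0 km
  Site 2: calculated 29.6 vs reported 29.7 → residual 0.1 km
  Site 3: calculated 136.7 vs reported 136.7 → residual 0.0 km
Site 1, Site 2, Site 3 are mutually consistent (residuals ≈ 0); Site 0 is off by 11.2 km.

Site 0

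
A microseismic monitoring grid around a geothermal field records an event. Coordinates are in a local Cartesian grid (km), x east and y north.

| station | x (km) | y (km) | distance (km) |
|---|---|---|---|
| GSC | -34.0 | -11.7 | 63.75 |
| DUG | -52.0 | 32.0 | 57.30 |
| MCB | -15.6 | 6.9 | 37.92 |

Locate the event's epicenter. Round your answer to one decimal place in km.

(4.9, 38.8)

Circle about each station: (x + 34.0)² + (y + 11.7)² = 63.75²; (x + 52.0)² + (y − 32.0)² = 57.30²; (x + 15.6)² + (y − 6.9)² = 37.92².
Subtracting the GSC equation from the DUG and MCB equations removes the quadratic terms:
-36.0 x + 87.4 y = 3215.88
36.8 x + 37.2 y = 1624.22
Solving the 2×2 system: x ≈ 4.9, y ≈ 38.8 km.
Check against GSC (with the unrounded x, y): √((x + 34.0)²+(y + 11.7)²) = 63.76 ≈ 63.75 km. ✓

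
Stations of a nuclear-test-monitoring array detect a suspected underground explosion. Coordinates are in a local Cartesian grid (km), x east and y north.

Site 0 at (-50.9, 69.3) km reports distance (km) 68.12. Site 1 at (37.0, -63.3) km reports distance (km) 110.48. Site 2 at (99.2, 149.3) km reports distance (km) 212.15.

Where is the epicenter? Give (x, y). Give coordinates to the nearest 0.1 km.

Circle about each station: (x + 50.9)² + (y − 69.3)² = 68.12²; (x − 37.0)² + (y + 63.3)² = 110.48²; (x − 99.2)² + (y − 149.3)² = 212.15².
Subtracting pairs of circle equations eliminates x²+y² and gives linear equations (the radical axes):
175.8 x − 265.2 y = -9582.91
300.2 x + 160.0 y = -15629.46
Solving the 2×2 system: x ≈ -52.7, y ≈ 1.2 km.

(-52.7, 1.2)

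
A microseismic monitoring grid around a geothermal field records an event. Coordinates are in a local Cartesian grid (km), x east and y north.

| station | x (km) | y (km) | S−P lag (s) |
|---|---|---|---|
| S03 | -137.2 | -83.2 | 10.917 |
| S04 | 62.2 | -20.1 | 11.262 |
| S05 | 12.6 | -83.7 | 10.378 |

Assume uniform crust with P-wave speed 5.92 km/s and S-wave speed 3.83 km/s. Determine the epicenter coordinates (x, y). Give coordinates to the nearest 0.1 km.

Distance from S−P lag: d = Δt · v_P v_S / (v_P − v_S) = Δt · (5.92·3.83)/(5.92−3.83) ≈ 10.8486·Δt.
So d_S03 = 118.43, d_S04 = 122.18, d_S05 = 112.59 km.
Circle about each station: (x + 137.2)² + (y + 83.2)² = 118.43²; (x − 62.2)² + (y + 20.1)² = 122.18²; (x − 12.6)² + (y + 83.7)² = 112.59².
Subtracting the S03 equation from the S04 and S05 equations removes the quadratic terms:
398.8 x + 126.2 y = -22375.52
299.6 x − 1.0 y = -17232.47
Solving the 2×2 system: x ≈ -57.5, y ≈ 4.4 km.
Check against S03 (with the unrounded x, y): √((x + 137.2)²+(y + 83.2)²) = 118.44 ≈ 118.43 km. ✓

-57.5 km east, 4.4 km north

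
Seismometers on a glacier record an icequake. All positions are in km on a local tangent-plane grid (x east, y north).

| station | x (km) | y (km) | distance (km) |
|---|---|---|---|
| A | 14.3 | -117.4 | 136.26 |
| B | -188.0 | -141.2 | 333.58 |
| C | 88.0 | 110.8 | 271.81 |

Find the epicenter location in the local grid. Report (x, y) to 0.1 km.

x ≈ 145.3 km, y ≈ -154.9 km

Circle about each station: (x − 14.3)² + (y + 117.4)² = 136.26²; (x + 188.0)² + (y + 141.2)² = 333.58²; (x − 88.0)² + (y − 110.8)² = 271.81².
Subtracting pairs of circle equations eliminates x²+y² and gives linear equations (the radical axes):
-404.6 x − 47.6 y = -51414.64
147.4 x + 456.4 y = -49280.50
Solving the 2×2 system: x ≈ 145.3, y ≈ -154.9 km.
Check against A (with the unrounded x, y): √((x − 14.3)²+(y + 117.4)²) = 136.26 ≈ 136.26 km. ✓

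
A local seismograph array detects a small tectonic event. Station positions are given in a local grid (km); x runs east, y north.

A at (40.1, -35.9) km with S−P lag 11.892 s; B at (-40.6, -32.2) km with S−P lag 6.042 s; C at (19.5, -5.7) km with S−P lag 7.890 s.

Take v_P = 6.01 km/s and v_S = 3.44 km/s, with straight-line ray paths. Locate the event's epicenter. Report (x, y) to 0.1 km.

(-40.0, 16.4)

Distance from S−P lag: d = Δt · v_P v_S / (v_P − v_S) = Δt · (6.01·3.44)/(6.01−3.44) ≈ 8.0445·Δt.
So d_A = 95.67, d_B = 48.60, d_C = 63.47 km.
Circle about each station: (x − 40.1)² + (y + 35.9)² = 95.67²; (x + 40.6)² + (y + 32.2)² = 48.60²; (x − 19.5)² + (y + 5.7)² = 63.47².
Subtracting pairs of circle equations eliminates x²+y² and gives linear equations (the radical axes):
-161.4 x + 7.4 y = 6579.17
-41.2 x + 60.4 y = 2640.23
Solving the 2×2 system: x ≈ -40.0, y ≈ 16.4 km.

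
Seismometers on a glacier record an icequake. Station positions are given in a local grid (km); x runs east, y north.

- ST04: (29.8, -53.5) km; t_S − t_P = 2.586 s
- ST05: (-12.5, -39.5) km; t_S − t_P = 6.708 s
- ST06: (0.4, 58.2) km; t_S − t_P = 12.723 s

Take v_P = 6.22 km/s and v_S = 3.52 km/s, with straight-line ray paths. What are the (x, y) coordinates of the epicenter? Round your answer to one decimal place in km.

(41.8, -36.3)

Distance from S−P lag: d = Δt · v_P v_S / (v_P − v_S) = Δt · (6.22·3.52)/(6.22−3.52) ≈ 8.1090·Δt.
So d_ST04 = 20.97, d_ST05 = 54.40, d_ST06 = 103.17 km.
Circle about each station: (x − 29.8)² + (y + 53.5)² = 20.97²; (x + 12.5)² + (y + 39.5)² = 54.40²; (x − 0.4)² + (y − 58.2)² = 103.17².
Subtracting the ST04 equation from the ST05 and ST06 equations removes the quadratic terms:
-84.6 x + 28.0 y = -4553.41
-58.8 x + 223.4 y = -10567.20
Solving the 2×2 system: x ≈ 41.8, y ≈ -36.3 km.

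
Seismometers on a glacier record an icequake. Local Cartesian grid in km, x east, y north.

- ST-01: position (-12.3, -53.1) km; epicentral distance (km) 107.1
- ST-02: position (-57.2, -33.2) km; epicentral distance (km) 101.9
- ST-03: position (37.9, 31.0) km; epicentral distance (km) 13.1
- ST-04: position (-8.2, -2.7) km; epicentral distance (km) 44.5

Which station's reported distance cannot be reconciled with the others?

Solve using three stations at a time. Using ST-02, ST-03, ST-04 (subtract circle equations pairwise → linear system) gives (x, y) ≈ (25.1, 27.0).
Distances from that point to each station vs reported:
  ST-01: calculated 88.4 vs reported 107.1 → residual 18.7 km
  ST-02: calculated 101.9 vs reported 101.9 → residual 0.0 km
  ST-03: calculated 13.4 vs reported 13.1 → residual 0.3 km
  ST-04: calculated 44.6 vs reported 44.5 → residual 0.1 km
ST-02, ST-03, ST-04 are mutually consistent (residuals ≈ 0); ST-01 is off by 18.7 km.

ST-01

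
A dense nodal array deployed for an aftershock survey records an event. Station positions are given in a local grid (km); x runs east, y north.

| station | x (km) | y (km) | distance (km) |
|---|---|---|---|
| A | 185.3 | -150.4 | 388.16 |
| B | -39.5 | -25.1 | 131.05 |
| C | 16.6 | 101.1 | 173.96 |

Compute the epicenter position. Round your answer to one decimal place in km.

-148.8 km east, 47.2 km north

Circle about each station: (x − 185.3)² + (y + 150.4)² = 388.16²; (x + 39.5)² + (y + 25.1)² = 131.05²; (x − 16.6)² + (y − 101.1)² = 173.96².
Subtracting pairs of circle equations eliminates x²+y² and gives linear equations (the radical axes):
-449.6 x + 250.6 y = 78728.09
-337.4 x + 503.0 y = 73946.62
Solving the 2×2 system: x ≈ -148.8, y ≈ 47.2 km.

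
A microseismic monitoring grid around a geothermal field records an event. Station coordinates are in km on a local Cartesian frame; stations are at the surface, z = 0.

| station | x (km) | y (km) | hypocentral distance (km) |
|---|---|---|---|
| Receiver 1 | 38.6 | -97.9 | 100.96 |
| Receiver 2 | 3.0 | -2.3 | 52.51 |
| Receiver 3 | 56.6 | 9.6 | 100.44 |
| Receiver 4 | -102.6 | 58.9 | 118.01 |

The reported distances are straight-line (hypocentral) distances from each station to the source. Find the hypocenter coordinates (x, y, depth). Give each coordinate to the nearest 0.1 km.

Each station gives a sphere (x−x_i)² + (y−y_i)² + z² = d_i² (stations at z=0).
Subtracting the Receiver 1 sphere from Receiver 2 and Receiver 3: z² cancels, leaving linear equations in x and y:
-71.2 x + 191.2 y = -3624.46
36.0 x + 215.0 y = -7673.92
Solving: x ≈ -31.003, y ≈ -30.501 km (keep extra digits for the depth step; rounded: -31.0, -30.5).
Then from the Receiver 1 sphere: z² = 100.96² − (x − 38.6)² − (y + 97.9)² with x = -31.003, y = -30.501, so z ≈ 28.385 ≈ 28.4 km.

x ≈ -31.0 km, y ≈ -30.5 km, depth ≈ 28.4 km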